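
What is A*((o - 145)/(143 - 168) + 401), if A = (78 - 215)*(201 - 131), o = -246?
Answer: -19977888/5 ≈ -3.9956e+6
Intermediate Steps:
A = -9590 (A = -137*70 = -9590)
A*((o - 145)/(143 - 168) + 401) = -9590*((-246 - 145)/(143 - 168) + 401) = -9590*(-391/(-25) + 401) = -9590*(-391*(-1/25) + 401) = -9590*(391/25 + 401) = -9590*10416/25 = -19977888/5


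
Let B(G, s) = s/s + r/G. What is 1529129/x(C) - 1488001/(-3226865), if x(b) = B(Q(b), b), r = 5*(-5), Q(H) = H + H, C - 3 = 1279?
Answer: 12651530646934479/8193010235 ≈ 1.5442e+6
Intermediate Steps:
C = 1282 (C = 3 + 1279 = 1282)
Q(H) = 2*H
r = -25
B(G, s) = 1 - 25/G (B(G, s) = s/s - 25/G = 1 - 25/G)
x(b) = (-25 + 2*b)/(2*b) (x(b) = (-25 + 2*b)/((2*b)) = (1/(2*b))*(-25 + 2*b) = (-25 + 2*b)/(2*b))
1529129/x(C) - 1488001/(-3226865) = 1529129/(((-25/2 + 1282)/1282)) - 1488001/(-3226865) = 1529129/(((1/1282)*(2539/2))) - 1488001*(-1/3226865) = 1529129/(2539/2564) + 1488001/3226865 = 1529129*(2564/2539) + 1488001/3226865 = 3920686756/2539 + 1488001/3226865 = 12651530646934479/8193010235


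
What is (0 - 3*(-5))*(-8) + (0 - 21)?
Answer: -141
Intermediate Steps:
(0 - 3*(-5))*(-8) + (0 - 21) = (0 + 15)*(-8) - 21 = 15*(-8) - 21 = -120 - 21 = -141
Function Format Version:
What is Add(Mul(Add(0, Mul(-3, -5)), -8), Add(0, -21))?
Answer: -141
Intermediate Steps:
Add(Mul(Add(0, Mul(-3, -5)), -8), Add(0, -21)) = Add(Mul(Add(0, 15), -8), -21) = Add(Mul(15, -8), -21) = Add(-120, -21) = -141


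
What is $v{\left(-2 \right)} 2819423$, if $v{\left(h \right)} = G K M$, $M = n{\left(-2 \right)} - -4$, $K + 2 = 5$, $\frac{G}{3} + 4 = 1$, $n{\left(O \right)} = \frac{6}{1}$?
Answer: $-761244210$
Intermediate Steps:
$n{\left(O \right)} = 6$ ($n{\left(O \right)} = 6 \cdot 1 = 6$)
$G = -9$ ($G = -12 + 3 \cdot 1 = -12 + 3 = -9$)
$K = 3$ ($K = -2 + 5 = 3$)
$M = 10$ ($M = 6 - -4 = 6 + 4 = 10$)
$v{\left(h \right)} = -270$ ($v{\left(h \right)} = \left(-9\right) 3 \cdot 10 = \left(-27\right) 10 = -270$)
$v{\left(-2 \right)} 2819423 = \left(-270\right) 2819423 = -761244210$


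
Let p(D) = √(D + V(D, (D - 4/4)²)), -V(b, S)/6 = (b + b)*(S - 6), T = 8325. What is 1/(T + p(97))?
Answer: 225/2162864 - I*√10720343/80025968 ≈ 0.00010403 - 4.0914e-5*I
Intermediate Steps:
V(b, S) = -12*b*(-6 + S) (V(b, S) = -6*(b + b)*(S - 6) = -6*2*b*(-6 + S) = -12*b*(-6 + S))
p(D) = √(D + 12*D*(6 - (-1 + D)²)) (p(D) = √(D + 12*D*(6 - (D - 4/4)²)) = √(D + 12*D*(6 - (D - 4*¼)²)) = √(D + 12*D*(6 - (D - 1)²)) = √(D + 12*D*(6 - (-1 + D)²)))
1/(T + p(97)) = 1/(8325 + √(97*(73 - 12*(-1 + 97)²))) = 1/(8325 + √(97*(73 - 12*96²))) = 1/(8325 + √(97*(73 - 12*9216))) = 1/(8325 + √(97*(73 - 110592))) = 1/(8325 + √(97*(-110519))) = 1/(8325 + √(-10720343)) = 1/(8325 + I*√10720343)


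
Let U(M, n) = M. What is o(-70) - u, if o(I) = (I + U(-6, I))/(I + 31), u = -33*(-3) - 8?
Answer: -3473/39 ≈ -89.051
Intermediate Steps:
u = 91 (u = 99 - 8 = 91)
o(I) = (-6 + I)/(31 + I) (o(I) = (I - 6)/(I + 31) = (-6 + I)/(31 + I))
o(-70) - u = (-6 - 70)/(31 - 70) - 1*91 = -76/(-39) - 91 = -1/39*(-76) - 91 = 76/39 - 91 = -3473/39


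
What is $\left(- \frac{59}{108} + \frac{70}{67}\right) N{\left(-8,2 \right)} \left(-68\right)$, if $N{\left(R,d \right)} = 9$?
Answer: $- \frac{61319}{201} \approx -305.07$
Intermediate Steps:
$\left(- \frac{59}{108} + \frac{70}{67}\right) N{\left(-8,2 \right)} \left(-68\right) = \left(- \frac{59}{108} + \frac{70}{67}\right) 9 \left(-68\right) = \frac{3607}{7236} \cdot 9 \left(-68\right) = \frac{3607}{804} \left(-68\right) = - \frac{61319}{201}$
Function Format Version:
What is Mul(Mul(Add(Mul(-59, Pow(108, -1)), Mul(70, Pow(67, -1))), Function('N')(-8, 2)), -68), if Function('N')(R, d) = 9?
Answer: Rational(-61319, 201) ≈ -305.07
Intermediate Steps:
Mul(Mul(Add(Mul(-59, Pow(108, -1)), Mul(70, Pow(67, -1))), Function('N')(-8, 2)), -68) = Mul(Mul(Add(Mul(-59, Pow(108, -1)), Mul(70, Pow(67, -1))), 9), -68) = Mul(Mul(Add(Mul(-59, Rational(1, 108)), Mul(70, Rational(1, 67))), 9), -68) = Mul(Mul(Add(Rational(-59, 108), Rational(70, 67)), 9), -68) = Mul(Mul(Rational(3607, 7236), 9), -68) = Mul(Rational(3607, 804), -68) = Rational(-61319, 201)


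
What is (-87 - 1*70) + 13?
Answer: -144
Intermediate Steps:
(-87 - 1*70) + 13 = (-87 - 70) + 13 = -157 + 13 = -144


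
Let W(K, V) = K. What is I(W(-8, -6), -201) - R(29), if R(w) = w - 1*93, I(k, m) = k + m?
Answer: -145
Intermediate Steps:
R(w) = -93 + w (R(w) = w - 93 = -93 + w)
I(W(-8, -6), -201) - R(29) = (-8 - 201) - (-93 + 29) = -209 - 1*(-64) = -209 + 64 = -145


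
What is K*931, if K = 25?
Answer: 23275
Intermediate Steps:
K*931 = 25*931 = 23275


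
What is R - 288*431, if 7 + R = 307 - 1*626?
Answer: -124454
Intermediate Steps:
R = -326 (R = -7 + (307 - 1*626) = -7 + (307 - 626) = -7 - 319 = -326)
R - 288*431 = -326 - 288*431 = -326 - 124128 = -124454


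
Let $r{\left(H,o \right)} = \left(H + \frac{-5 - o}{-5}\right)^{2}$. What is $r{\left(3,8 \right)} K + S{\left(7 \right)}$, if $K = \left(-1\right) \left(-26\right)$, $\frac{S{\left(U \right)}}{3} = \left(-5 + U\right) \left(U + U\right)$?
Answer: $\frac{22484}{25} \approx 899.36$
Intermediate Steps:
$S{\left(U \right)} = 6 U \left(-5 + U\right)$ ($S{\left(U \right)} = 3 \left(-5 + U\right) \left(U + U\right) = 3 \left(-5 + U\right) 2 U = 3 \cdot 2 U \left(-5 + U\right) = 6 U \left(-5 + U\right)$)
$K = 26$
$r{\left(H,o \right)} = \left(1 + H + \frac{o}{5}\right)^{2}$ ($r{\left(H,o \right)} = \left(H + \left(-5 - o\right) \left(- \frac{1}{5}\right)\right)^{2} = \left(H + \left(1 + \frac{o}{5}\right)\right)^{2} = \left(1 + H + \frac{o}{5}\right)^{2}$)
$r{\left(3,8 \right)} K + S{\left(7 \right)} = \frac{\left(5 + 8 + 5 \cdot 3\right)^{2}}{25} \cdot 26 + 6 \cdot 7 \left(-5 + 7\right) = \frac{\left(5 + 8 + 15\right)^{2}}{25} \cdot 26 + 6 \cdot 7 \cdot 2 = \frac{28^{2}}{25} \cdot 26 + 84 = \frac{1}{25} \cdot 784 \cdot 26 + 84 = \frac{784}{25} \cdot 26 + 84 = \frac{20384}{25} + 84 = \frac{22484}{25}$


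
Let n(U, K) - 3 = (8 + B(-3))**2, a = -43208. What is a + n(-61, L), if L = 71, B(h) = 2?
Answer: -43105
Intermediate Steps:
n(U, K) = 103 (n(U, K) = 3 + (8 + 2)**2 = 3 + 10**2 = 3 + 100 = 103)
a + n(-61, L) = -43208 + 103 = -43105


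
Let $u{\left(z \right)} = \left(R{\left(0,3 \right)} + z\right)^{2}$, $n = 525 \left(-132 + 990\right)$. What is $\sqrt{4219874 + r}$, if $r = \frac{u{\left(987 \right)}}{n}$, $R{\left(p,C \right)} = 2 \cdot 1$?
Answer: $\frac{\sqrt{3805488129284842}}{30030} \approx 2054.2$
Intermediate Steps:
$n = 450450$ ($n = 525 \cdot 858 = 450450$)
$R{\left(p,C \right)} = 2$
$u{\left(z \right)} = \left(2 + z\right)^{2}$
$r = \frac{978121}{450450}$ ($r = \frac{\left(2 + 987\right)^{2}}{450450} = 989^{2} \cdot \frac{1}{450450} = 978121 \cdot \frac{1}{450450} = \frac{978121}{450450} \approx 2.1714$)
$\sqrt{4219874 + r} = \sqrt{4219874 + \frac{978121}{450450}} = \sqrt{\frac{1900843221421}{450450}} = \frac{\sqrt{3805488129284842}}{30030}$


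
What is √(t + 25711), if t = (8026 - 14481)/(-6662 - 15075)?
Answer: √12148515024494/21737 ≈ 160.35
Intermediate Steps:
t = 6455/21737 (t = -6455/(-21737) = -6455*(-1/21737) = 6455/21737 ≈ 0.29696)
√(t + 25711) = √(6455/21737 + 25711) = √(558886462/21737) = √12148515024494/21737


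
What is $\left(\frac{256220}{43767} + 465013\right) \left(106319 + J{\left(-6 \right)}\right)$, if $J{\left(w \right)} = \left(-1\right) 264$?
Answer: $\frac{2158482286656505}{43767} \approx 4.9318 \cdot 10^{10}$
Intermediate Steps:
$J{\left(w \right)} = -264$
$\left(\frac{256220}{43767} + 465013\right) \left(106319 + J{\left(-6 \right)}\right) = \left(\frac{256220}{43767} + 465013\right) \left(106319 - 264\right) = \left(256220 \cdot \frac{1}{43767} + 465013\right) 106055 = \left(\frac{256220}{43767} + 465013\right) 106055 = \frac{20352480191}{43767} \cdot 106055 = \frac{2158482286656505}{43767}$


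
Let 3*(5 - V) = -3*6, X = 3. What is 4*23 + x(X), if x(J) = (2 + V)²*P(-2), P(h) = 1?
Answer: 261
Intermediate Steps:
V = 11 (V = 5 - (-1)*6 = 5 - ⅓*(-18) = 5 + 6 = 11)
x(J) = 169 (x(J) = (2 + 11)²*1 = 13²*1 = 169*1 = 169)
4*23 + x(X) = 4*23 + 169 = 92 + 169 = 261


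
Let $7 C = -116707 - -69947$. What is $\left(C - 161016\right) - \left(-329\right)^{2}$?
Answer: $-275937$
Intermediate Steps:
$C = -6680$ ($C = \frac{-116707 - -69947}{7} = \frac{-116707 + 69947}{7} = \frac{1}{7} \left(-46760\right) = -6680$)
$\left(C - 161016\right) - \left(-329\right)^{2} = \left(-6680 - 161016\right) - \left(-329\right)^{2} = \left(-6680 - 161016\right) - 108241 = -167696 - 108241 = -275937$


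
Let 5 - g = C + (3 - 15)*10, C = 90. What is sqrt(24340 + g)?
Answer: 25*sqrt(39) ≈ 156.13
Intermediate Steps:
g = 35 (g = 5 - (90 + (3 - 15)*10) = 5 - (90 - 12*10) = 5 - (90 - 120) = 5 - 1*(-30) = 5 + 30 = 35)
sqrt(24340 + g) = sqrt(24340 + 35) = sqrt(24375) = 25*sqrt(39)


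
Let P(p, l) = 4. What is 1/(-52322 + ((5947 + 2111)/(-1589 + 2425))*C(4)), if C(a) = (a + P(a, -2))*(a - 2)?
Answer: -209/10903066 ≈ -1.9169e-5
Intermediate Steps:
C(a) = (-2 + a)*(4 + a) (C(a) = (a + 4)*(a - 2) = (4 + a)*(-2 + a) = (-2 + a)*(4 + a))
1/(-52322 + ((5947 + 2111)/(-1589 + 2425))*C(4)) = 1/(-52322 + ((5947 + 2111)/(-1589 + 2425))*(-8 + 4² + 2*4)) = 1/(-52322 + (8058/836)*(-8 + 16 + 8)) = 1/(-52322 + (8058*(1/836))*16) = 1/(-52322 + (4029/418)*16) = 1/(-52322 + 32232/209) = 1/(-10903066/209) = -209/10903066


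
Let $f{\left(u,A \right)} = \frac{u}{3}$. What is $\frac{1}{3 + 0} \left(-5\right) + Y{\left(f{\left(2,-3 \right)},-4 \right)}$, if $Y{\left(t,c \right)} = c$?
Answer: $- \frac{17}{3} \approx -5.6667$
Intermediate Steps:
$f{\left(u,A \right)} = \frac{u}{3}$ ($f{\left(u,A \right)} = u \frac{1}{3} = \frac{u}{3}$)
$\frac{1}{3 + 0} \left(-5\right) + Y{\left(f{\left(2,-3 \right)},-4 \right)} = \frac{1}{3 + 0} \left(-5\right) - 4 = \frac{1}{3} \left(-5\right) - 4 = - \frac{5}{3} - 4 = - \frac{17}{3}$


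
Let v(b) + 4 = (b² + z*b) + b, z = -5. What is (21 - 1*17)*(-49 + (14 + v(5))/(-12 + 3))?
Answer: -608/3 ≈ -202.67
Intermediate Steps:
v(b) = -4 + b² - 4*b (v(b) = -4 + ((b² - 5*b) + b) = -4 + (b² - 4*b) = -4 + b² - 4*b)
(21 - 1*17)*(-49 + (14 + v(5))/(-12 + 3)) = (21 - 1*17)*(-49 + (14 + (-4 + 5² - 4*5))/(-12 + 3)) = (21 - 17)*(-49 + (14 + (-4 + 25 - 20))/(-9)) = 4*(-49 + (14 + 1)*(-⅑)) = 4*(-49 + 15*(-⅑)) = 4*(-49 - 5/3) = 4*(-152/3) = -608/3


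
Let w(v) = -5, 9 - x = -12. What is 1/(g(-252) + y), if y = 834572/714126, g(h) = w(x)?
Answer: -357063/1368029 ≈ -0.26101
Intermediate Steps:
x = 21 (x = 9 - 1*(-12) = 9 + 12 = 21)
g(h) = -5
y = 417286/357063 (y = 834572*(1/714126) = 417286/357063 ≈ 1.1687)
1/(g(-252) + y) = 1/(-5 + 417286/357063) = 1/(-1368029/357063) = -357063/1368029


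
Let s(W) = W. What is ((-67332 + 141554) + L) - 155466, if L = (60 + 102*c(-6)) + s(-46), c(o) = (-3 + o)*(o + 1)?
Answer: -76640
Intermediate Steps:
c(o) = (1 + o)*(-3 + o) (c(o) = (-3 + o)*(1 + o) = (1 + o)*(-3 + o))
L = 4604 (L = (60 + 102*(-3 + (-6)**2 - 2*(-6))) - 46 = (60 + 102*(-3 + 36 + 12)) - 46 = (60 + 102*45) - 46 = (60 + 4590) - 46 = 4650 - 46 = 4604)
((-67332 + 141554) + L) - 155466 = ((-67332 + 141554) + 4604) - 155466 = (74222 + 4604) - 155466 = 78826 - 155466 = -76640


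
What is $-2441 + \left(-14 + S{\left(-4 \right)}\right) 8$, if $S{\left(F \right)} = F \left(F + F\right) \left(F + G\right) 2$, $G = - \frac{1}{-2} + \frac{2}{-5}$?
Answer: $- \frac{22749}{5} \approx -4549.8$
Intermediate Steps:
$G = \frac{1}{10}$ ($G = \left(-1\right) \left(- \frac{1}{2}\right) + 2 \left(- \frac{1}{5}\right) = \frac{1}{2} - \frac{2}{5} = \frac{1}{10} \approx 0.1$)
$S{\left(F \right)} = 4 F^{2} \left(\frac{1}{10} + F\right)$ ($S{\left(F \right)} = F \left(F + F\right) \left(F + \frac{1}{10}\right) 2 = F 2 F \left(\frac{1}{10} + F\right) 2 = 2 F^{2} \left(\frac{1}{10} + F\right) 2 = 4 F^{2} \left(\frac{1}{10} + F\right)$)
$-2441 + \left(-14 + S{\left(-4 \right)}\right) 8 = -2441 + \left(-14 + \left(-4\right)^{2} \left(\frac{2}{5} + 4 \left(-4\right)\right)\right) 8 = -2441 + \left(-14 + 16 \left(\frac{2}{5} - 16\right)\right) 8 = -2441 + \left(-14 + 16 \left(- \frac{78}{5}\right)\right) 8 = -2441 + \left(-14 - \frac{1248}{5}\right) 8 = -2441 - \frac{10544}{5} = - \frac{22749}{5}$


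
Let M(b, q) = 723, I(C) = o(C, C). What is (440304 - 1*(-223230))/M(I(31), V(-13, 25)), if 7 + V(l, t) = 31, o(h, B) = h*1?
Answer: 221178/241 ≈ 917.75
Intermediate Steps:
o(h, B) = h
I(C) = C
V(l, t) = 24 (V(l, t) = -7 + 31 = 24)
(440304 - 1*(-223230))/M(I(31), V(-13, 25)) = (440304 - 1*(-223230))/723 = (440304 + 223230)*(1/723) = 663534*(1/723) = 221178/241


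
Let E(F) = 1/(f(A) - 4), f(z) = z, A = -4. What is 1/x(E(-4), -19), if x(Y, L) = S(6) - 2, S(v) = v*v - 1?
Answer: 1/33 ≈ 0.030303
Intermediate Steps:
E(F) = -1/8 (E(F) = 1/(-4 - 4) = 1/(-8) = -1/8)
S(v) = -1 + v**2 (S(v) = v**2 - 1 = -1 + v**2)
x(Y, L) = 33 (x(Y, L) = (-1 + 6**2) - 2 = (-1 + 36) - 2 = 35 - 2 = 33)
1/x(E(-4), -19) = 1/33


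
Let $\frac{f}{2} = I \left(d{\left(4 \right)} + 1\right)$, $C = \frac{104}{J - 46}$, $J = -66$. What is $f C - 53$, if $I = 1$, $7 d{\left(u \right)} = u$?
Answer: $- \frac{2740}{49} \approx -55.918$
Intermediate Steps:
$C = - \frac{13}{14}$ ($C = \frac{104}{-66 - 46} = \frac{104}{-112} = 104 \left(- \frac{1}{112}\right) = - \frac{13}{14} \approx -0.92857$)
$d{\left(u \right)} = \frac{u}{7}$
$f = \frac{22}{7}$ ($f = 2 \cdot 1 \left(\frac{1}{7} \cdot 4 + 1\right) = 2 \cdot 1 \left(\frac{4}{7} + 1\right) = 2 \cdot 1 \cdot \frac{11}{7} = 2 \cdot \frac{11}{7} = \frac{22}{7} \approx 3.1429$)
$f C - 53 = \frac{22}{7} \left(- \frac{13}{14}\right) - 53 = - \frac{143}{49} - 53 = - \frac{2740}{49}$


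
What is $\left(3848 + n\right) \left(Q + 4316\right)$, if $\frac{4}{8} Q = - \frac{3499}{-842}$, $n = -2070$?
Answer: $\frac{3236911230}{421} \approx 7.6886 \cdot 10^{6}$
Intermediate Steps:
$Q = \frac{3499}{421}$ ($Q = 2 \left(- \frac{3499}{-842}\right) = 2 \left(\left(-3499\right) \left(- \frac{1}{842}\right)\right) = 2 \cdot \frac{3499}{842} = \frac{3499}{421} \approx 8.3112$)
$\left(3848 + n\right) \left(Q + 4316\right) = \left(3848 - 2070\right) \left(\frac{3499}{421} + 4316\right) = 1778 \cdot \frac{1820535}{421} = \frac{3236911230}{421}$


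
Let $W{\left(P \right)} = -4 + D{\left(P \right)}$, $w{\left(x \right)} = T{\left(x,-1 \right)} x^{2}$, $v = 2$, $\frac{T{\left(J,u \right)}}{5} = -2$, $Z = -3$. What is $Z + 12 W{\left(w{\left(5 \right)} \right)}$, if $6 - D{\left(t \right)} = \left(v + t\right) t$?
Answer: $-743979$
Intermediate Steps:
$T{\left(J,u \right)} = -10$ ($T{\left(J,u \right)} = 5 \left(-2\right) = -10$)
$w{\left(x \right)} = - 10 x^{2}$
$D{\left(t \right)} = 6 - t \left(2 + t\right)$ ($D{\left(t \right)} = 6 - \left(2 + t\right) t = 6 - t \left(2 + t\right)$)
$W{\left(P \right)} = 2 - P^{2} - 2 P$ ($W{\left(P \right)} = -4 - \left(-6 + P^{2} + 2 P\right) = 2 - P^{2} - 2 P$)
$Z + 12 W{\left(w{\left(5 \right)} \right)} = -3 + 12 \left(2 - \left(- 10 \cdot 5^{2}\right)^{2} - 2 \left(- 10 \cdot 5^{2}\right)\right) = -3 + 12 \left(2 - \left(\left(-10\right) 25\right)^{2} - 2 \left(\left(-10\right) 25\right)\right) = -3 + 12 \left(2 - \left(-250\right)^{2} - -500\right) = -3 + 12 \left(2 - 62500 + 500\right) = -3 + 12 \left(-61998\right) = -3 - 743976 = -743979$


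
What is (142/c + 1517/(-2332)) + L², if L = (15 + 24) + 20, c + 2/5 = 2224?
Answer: 45118644685/12963588 ≈ 3480.4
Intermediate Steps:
c = 11118/5 (c = -⅖ + 2224 = 11118/5 ≈ 2223.6)
L = 59 (L = 39 + 20 = 59)
(142/c + 1517/(-2332)) + L² = (142/(11118/5) + 1517/(-2332)) + 59² = (142*(5/11118) + 1517*(-1/2332)) + 3481 = (355/5559 - 1517/2332) + 3481 = -7605143/12963588 + 3481 = 45118644685/12963588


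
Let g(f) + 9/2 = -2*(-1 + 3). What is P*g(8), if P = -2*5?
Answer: 85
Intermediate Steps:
P = -10
g(f) = -17/2 (g(f) = -9/2 - 2*(-1 + 3) = -9/2 - 2*2 = -9/2 - 4 = -17/2)
P*g(8) = -10*(-17/2) = 85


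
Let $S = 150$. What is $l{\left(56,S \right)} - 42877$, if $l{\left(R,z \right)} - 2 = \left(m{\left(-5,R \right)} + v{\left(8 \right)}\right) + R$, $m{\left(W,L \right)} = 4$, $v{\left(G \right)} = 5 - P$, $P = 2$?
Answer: $-42812$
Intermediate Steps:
$v{\left(G \right)} = 3$ ($v{\left(G \right)} = 5 - 2 = 3$)
$l{\left(R,z \right)} = 9 + R$ ($l{\left(R,z \right)} = 2 + \left(\left(4 + 3\right) + R\right) = 2 + \left(7 + R\right) = 9 + R$)
$l{\left(56,S \right)} - 42877 = \left(9 + 56\right) - 42877 = 65 - 42877 = -42812$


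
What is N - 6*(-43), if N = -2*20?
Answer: 218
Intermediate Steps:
N = -40
N - 6*(-43) = -40 - 6*(-43) = -40 + 258 = 218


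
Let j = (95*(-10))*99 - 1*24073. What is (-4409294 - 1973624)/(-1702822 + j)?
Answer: 6382918/1820945 ≈ 3.5053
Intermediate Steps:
j = -118123 (j = -950*99 - 24073 = -94050 - 24073 = -118123)
(-4409294 - 1973624)/(-1702822 + j) = (-4409294 - 1973624)/(-1702822 - 118123) = -6382918/(-1820945) = -6382918*(-1/1820945) = 6382918/1820945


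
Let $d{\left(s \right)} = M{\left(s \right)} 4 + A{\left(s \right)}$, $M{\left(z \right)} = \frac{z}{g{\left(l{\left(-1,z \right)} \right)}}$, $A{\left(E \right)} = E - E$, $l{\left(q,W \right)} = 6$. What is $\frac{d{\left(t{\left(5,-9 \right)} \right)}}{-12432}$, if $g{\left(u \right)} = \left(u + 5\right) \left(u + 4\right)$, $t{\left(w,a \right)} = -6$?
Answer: $\frac{1}{56980} \approx 1.755 \cdot 10^{-5}$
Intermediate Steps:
$g{\left(u \right)} = \left(4 + u\right) \left(5 + u\right)$ ($g{\left(u \right)} = \left(5 + u\right) \left(4 + u\right) = \left(4 + u\right) \left(5 + u\right)$)
$A{\left(E \right)} = 0$
$M{\left(z \right)} = \frac{z}{110}$ ($M{\left(z \right)} = \frac{z}{20 + 6^{2} + 9 \cdot 6} = \frac{z}{20 + 36 + 54} = \frac{z}{110}$)
$d{\left(s \right)} = \frac{2 s}{55}$ ($d{\left(s \right)} = \frac{s}{110} \cdot 4 + 0 = \frac{2 s}{55} + 0 = \frac{2 s}{55}$)
$\frac{d{\left(t{\left(5,-9 \right)} \right)}}{-12432} = \frac{\frac{2}{55} \left(-6\right)}{-12432} = \left(- \frac{12}{55}\right) \left(- \frac{1}{12432}\right) = \frac{1}{56980}$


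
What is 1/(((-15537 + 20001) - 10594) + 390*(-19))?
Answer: -1/13540 ≈ -7.3855e-5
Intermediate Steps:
1/(((-15537 + 20001) - 10594) + 390*(-19)) = 1/((4464 - 10594) - 7410) = 1/(-6130 - 7410) = 1/(-13540) = -1/13540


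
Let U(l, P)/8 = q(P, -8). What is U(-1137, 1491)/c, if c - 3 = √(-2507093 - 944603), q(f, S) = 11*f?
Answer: 393624/3451705 - 524832*I*√215731/3451705 ≈ 0.11404 - 70.622*I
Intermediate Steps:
U(l, P) = 88*P (U(l, P) = 8*(11*P) = 88*P)
c = 3 + 4*I*√215731 (c = 3 + √(-2507093 - 944603) = 3 + √(-3451696) = 3 + 4*I*√215731 ≈ 3.0 + 1857.9*I)
U(-1137, 1491)/c = (88*1491)/(3 + 4*I*√215731) = 131208/(3 + 4*I*√215731)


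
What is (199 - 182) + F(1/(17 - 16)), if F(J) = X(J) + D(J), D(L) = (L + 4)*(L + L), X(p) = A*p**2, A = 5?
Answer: 32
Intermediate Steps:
X(p) = 5*p**2
D(L) = 2*L*(4 + L) (D(L) = (4 + L)*(2*L) = 2*L*(4 + L))
F(J) = 5*J**2 + 2*J*(4 + J)
(199 - 182) + F(1/(17 - 16)) = (199 - 182) + (8 + 7/(17 - 16))/(17 - 16) = 17 + (8 + 7/1)/1 = 17 + 1*(8 + 7*1) = 17 + 1*(8 + 7) = 17 + 1*15 = 17 + 15 = 32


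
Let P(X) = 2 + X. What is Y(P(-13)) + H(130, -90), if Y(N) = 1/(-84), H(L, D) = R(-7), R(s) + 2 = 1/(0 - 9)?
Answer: -535/252 ≈ -2.1230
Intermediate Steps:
R(s) = -19/9 (R(s) = -2 + 1/(0 - 9) = -2 + 1/(-9) = -2 - 1/9 = -19/9)
H(L, D) = -19/9
Y(N) = -1/84
Y(P(-13)) + H(130, -90) = -1/84 - 19/9 = -535/252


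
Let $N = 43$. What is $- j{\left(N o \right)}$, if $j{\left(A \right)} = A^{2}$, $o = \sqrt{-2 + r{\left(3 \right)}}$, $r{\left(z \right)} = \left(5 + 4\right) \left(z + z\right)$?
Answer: $-96148$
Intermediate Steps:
$r{\left(z \right)} = 18 z$ ($r{\left(z \right)} = 9 \cdot 2 z = 18 z$)
$o = 2 \sqrt{13}$ ($o = \sqrt{-2 + 18 \cdot 3} = \sqrt{-2 + 54} = \sqrt{52} = 2 \sqrt{13} \approx 7.2111$)
$- j{\left(N o \right)} = - \left(43 \cdot 2 \sqrt{13}\right)^{2} = - \left(86 \sqrt{13}\right)^{2} = \left(-1\right) 96148 = -96148$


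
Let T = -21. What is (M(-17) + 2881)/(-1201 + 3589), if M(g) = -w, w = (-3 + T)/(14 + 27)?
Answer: 118145/97908 ≈ 1.2067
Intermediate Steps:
w = -24/41 (w = (-3 - 21)/(14 + 27) = -24/41 ≈ -0.58537)
M(g) = 24/41 (M(g) = -1*(-24/41) = 24/41)
(M(-17) + 2881)/(-1201 + 3589) = (24/41 + 2881)/(-1201 + 3589) = (118145/41)/2388 = (118145/41)*(1/2388) = 118145/97908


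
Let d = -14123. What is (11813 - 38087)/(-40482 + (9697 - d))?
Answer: 4379/2777 ≈ 1.5769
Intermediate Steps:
(11813 - 38087)/(-40482 + (9697 - d)) = (11813 - 38087)/(-40482 + (9697 - 1*(-14123))) = -26274/(-40482 + (9697 + 14123)) = -26274/(-40482 + 23820) = -26274/(-16662) = -26274*(-1/16662) = 4379/2777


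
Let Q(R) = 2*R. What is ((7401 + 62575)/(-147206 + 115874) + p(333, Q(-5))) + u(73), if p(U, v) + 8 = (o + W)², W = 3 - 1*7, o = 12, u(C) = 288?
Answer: 2677058/7833 ≈ 341.77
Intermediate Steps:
W = -4 (W = 3 - 7 = -4)
p(U, v) = 56 (p(U, v) = -8 + (12 - 4)² = -8 + 8² = -8 + 64 = 56)
((7401 + 62575)/(-147206 + 115874) + p(333, Q(-5))) + u(73) = ((7401 + 62575)/(-147206 + 115874) + 56) + 288 = (69976/(-31332) + 56) + 288 = (69976*(-1/31332) + 56) + 288 = (-17494/7833 + 56) + 288 = 421154/7833 + 288 = 2677058/7833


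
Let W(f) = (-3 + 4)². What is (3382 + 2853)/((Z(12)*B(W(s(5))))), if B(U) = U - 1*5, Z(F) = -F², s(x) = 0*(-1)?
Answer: 6235/576 ≈ 10.825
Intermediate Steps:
s(x) = 0
W(f) = 1 (W(f) = 1² = 1)
B(U) = -5 + U (B(U) = U - 5 = -5 + U)
(3382 + 2853)/((Z(12)*B(W(s(5))))) = (3382 + 2853)/(((-1*12²)*(-5 + 1))) = 6235/((-1*144*(-4))) = 6235/((-144*(-4))) = 6235/576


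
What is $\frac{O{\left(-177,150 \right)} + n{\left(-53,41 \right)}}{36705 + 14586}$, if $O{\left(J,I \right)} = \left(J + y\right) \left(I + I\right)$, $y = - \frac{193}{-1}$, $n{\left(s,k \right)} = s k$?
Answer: $\frac{2627}{51291} \approx 0.051218$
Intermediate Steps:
$n{\left(s,k \right)} = k s$
$y = 193$ ($y = \left(-193\right) \left(-1\right) = 193$)
$O{\left(J,I \right)} = 2 I \left(193 + J\right)$ ($O{\left(J,I \right)} = \left(J + 193\right) \left(I + I\right) = \left(193 + J\right) 2 I = 2 I \left(193 + J\right)$)
$\frac{O{\left(-177,150 \right)} + n{\left(-53,41 \right)}}{36705 + 14586} = \frac{2 \cdot 150 \left(193 - 177\right) + 41 \left(-53\right)}{36705 + 14586} = \frac{2 \cdot 150 \cdot 16 - 2173}{51291} = \left(4800 - 2173\right) \frac{1}{51291} = 2627 \cdot \frac{1}{51291} = \frac{2627}{51291}$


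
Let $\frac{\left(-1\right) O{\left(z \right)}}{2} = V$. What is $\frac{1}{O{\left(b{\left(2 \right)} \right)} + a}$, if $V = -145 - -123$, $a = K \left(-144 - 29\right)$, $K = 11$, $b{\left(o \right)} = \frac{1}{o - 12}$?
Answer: $- \frac{1}{1859} \approx -0.00053792$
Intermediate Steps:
$b{\left(o \right)} = \frac{1}{-12 + o}$
$a = -1903$ ($a = 11 \left(-144 - 29\right) = 11 \left(-173\right) = -1903$)
$V = -22$ ($V = -145 + 123 = -22$)
$O{\left(z \right)} = 44$ ($O{\left(z \right)} = \left(-2\right) \left(-22\right) = 44$)
$\frac{1}{O{\left(b{\left(2 \right)} \right)} + a} = \frac{1}{44 - 1903} = \frac{1}{-1859} = - \frac{1}{1859}$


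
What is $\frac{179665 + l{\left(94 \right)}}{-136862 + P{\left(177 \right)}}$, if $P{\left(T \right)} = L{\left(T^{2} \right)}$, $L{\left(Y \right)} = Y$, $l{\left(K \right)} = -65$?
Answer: $- \frac{179600}{105533} \approx -1.7018$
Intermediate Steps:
$P{\left(T \right)} = T^{2}$
$\frac{179665 + l{\left(94 \right)}}{-136862 + P{\left(177 \right)}} = \frac{179665 - 65}{-136862 + 177^{2}} = \frac{179600}{-136862 + 31329} = \frac{179600}{-105533} = 179600 \left(- \frac{1}{105533}\right) = - \frac{179600}{105533}$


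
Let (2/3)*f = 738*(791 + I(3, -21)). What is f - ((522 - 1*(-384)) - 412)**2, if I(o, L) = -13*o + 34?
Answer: 626066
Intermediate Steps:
I(o, L) = 34 - 13*o
f = 870102 (f = 3*(738*(791 + (34 - 13*3)))/2 = 3*(738*(791 + (34 - 39)))/2 = 3*(738*(791 - 5))/2 = 3*(738*786)/2 = (3/2)*580068 = 870102)
f - ((522 - 1*(-384)) - 412)**2 = 870102 - ((522 - 1*(-384)) - 412)**2 = 870102 - ((522 + 384) - 412)**2 = 870102 - (906 - 412)**2 = 870102 - 1*494**2 = 870102 - 1*244036 = 870102 - 244036 = 626066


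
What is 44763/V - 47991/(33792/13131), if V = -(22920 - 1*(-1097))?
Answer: -5045433740751/270527488 ≈ -18650.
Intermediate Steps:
V = -24017 (V = -(22920 + 1097) = -1*24017 = -24017)
44763/V - 47991/(33792/13131) = 44763/(-24017) - 47991/(33792/13131) = 44763*(-1/24017) - 47991/(33792*(1/13131)) = -44763/24017 - 47991/11264/4377 = -44763/24017 - 47991*4377/11264 = -44763/24017 - 210056607/11264 = -5045433740751/270527488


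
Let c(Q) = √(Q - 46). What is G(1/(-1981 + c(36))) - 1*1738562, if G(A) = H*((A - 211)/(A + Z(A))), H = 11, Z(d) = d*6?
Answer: -7572022/7 - 2321*I*√10/7 ≈ -1.0817e+6 - 1048.5*I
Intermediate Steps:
c(Q) = √(-46 + Q)
Z(d) = 6*d
G(A) = 11*(-211 + A)/(7*A) (G(A) = 11*((A - 211)/(A + 6*A)) = 11*((-211 + A)/((7*A))) = 11*((-211 + A)*(1/(7*A))) = 11*((-211 + A)/(7*A)) = 11*(-211 + A)/(7*A))
G(1/(-1981 + c(36))) - 1*1738562 = 11*(-211 + 1/(-1981 + √(-46 + 36)))/(7*(1/(-1981 + √(-46 + 36)))) - 1*1738562 = 11*(-211 + 1/(-1981 + √(-10)))/(7*(1/(-1981 + √(-10)))) - 1738562 = 11*(-211 + 1/(-1981 + I*√10))/(7*(1/(-1981 + I*√10))) - 1738562 = 11*(-1981 + I*√10)*(-211 + 1/(-1981 + I*√10))/7 - 1738562 = -1738562 + 11*(-1981 + I*√10)*(-211 + 1/(-1981 + I*√10))/7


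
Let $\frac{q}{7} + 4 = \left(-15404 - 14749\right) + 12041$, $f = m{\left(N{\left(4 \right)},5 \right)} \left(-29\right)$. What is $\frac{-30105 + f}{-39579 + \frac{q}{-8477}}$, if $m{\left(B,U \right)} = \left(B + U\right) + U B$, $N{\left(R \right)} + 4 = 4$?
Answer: $\frac{5233250}{6844579} \approx 0.76458$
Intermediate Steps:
$N{\left(R \right)} = 0$ ($N{\left(R \right)} = -4 + 4 = 0$)
$m{\left(B,U \right)} = B + U + B U$ ($m{\left(B,U \right)} = \left(B + U\right) + B U = B + U + B U$)
$f = -145$ ($f = \left(0 + 5 + 0 \cdot 5\right) \left(-29\right) = \left(0 + 5 + 0\right) \left(-29\right) = 5 \left(-29\right) = -145$)
$q = -126812$ ($q = -28 + 7 \left(\left(-15404 - 14749\right) + 12041\right) = -28 + 7 \left(-30153 + 12041\right) = -28 + 7 \left(-18112\right) = -28 - 126784 = -126812$)
$\frac{-30105 + f}{-39579 + \frac{q}{-8477}} = \frac{-30105 - 145}{-39579 - \frac{126812}{-8477}} = - \frac{30250}{-39579 - - \frac{2588}{173}} = - \frac{30250}{-39579 + \frac{2588}{173}} = - \frac{30250}{- \frac{6844579}{173}} = \left(-30250\right) \left(- \frac{173}{6844579}\right) = \frac{5233250}{6844579}$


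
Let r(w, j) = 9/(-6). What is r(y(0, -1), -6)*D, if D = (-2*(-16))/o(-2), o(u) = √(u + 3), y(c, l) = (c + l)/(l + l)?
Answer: -48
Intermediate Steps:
y(c, l) = (c + l)/(2*l) (y(c, l) = (c + l)/((2*l)) = (c + l)*(1/(2*l)) = (c + l)/(2*l))
o(u) = √(3 + u)
r(w, j) = -3/2 (r(w, j) = 9*(-⅙) = -3/2)
D = 32 (D = (-2*(-16))/(√(3 - 2)) = 32/(√1) = 32/1 = 32*1 = 32)
r(y(0, -1), -6)*D = -3/2*32 = -48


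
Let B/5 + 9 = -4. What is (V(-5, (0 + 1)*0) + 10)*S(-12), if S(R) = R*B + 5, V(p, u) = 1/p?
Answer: 7693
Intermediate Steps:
B = -65 (B = -45 + 5*(-4) = -45 - 20 = -65)
S(R) = 5 - 65*R (S(R) = R*(-65) + 5 = -65*R + 5 = 5 - 65*R)
(V(-5, (0 + 1)*0) + 10)*S(-12) = (1/(-5) + 10)*(5 - 65*(-12)) = (-1/5 + 10)*(5 + 780) = (49/5)*785 = 7693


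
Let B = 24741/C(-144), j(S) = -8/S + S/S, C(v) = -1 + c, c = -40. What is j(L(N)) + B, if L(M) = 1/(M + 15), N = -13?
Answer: -25356/41 ≈ -618.44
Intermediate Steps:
C(v) = -41 (C(v) = -1 - 40 = -41)
L(M) = 1/(15 + M)
j(S) = 1 - 8/S (j(S) = -8/S + 1 = 1 - 8/S)
B = -24741/41 (B = 24741/(-41) = 24741*(-1/41) = -24741/41 ≈ -603.44)
j(L(N)) + B = (-8 + 1/(15 - 13))/(1/(15 - 13)) - 24741/41 = (-8 + 1/2)/(1/2) - 24741/41 = 2*(-15/2) - 24741/41 = -15 - 24741/41 = -25356/41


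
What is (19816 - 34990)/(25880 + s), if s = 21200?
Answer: -7587/23540 ≈ -0.32230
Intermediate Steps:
(19816 - 34990)/(25880 + s) = (19816 - 34990)/(25880 + 21200) = -15174/47080 = -15174*1/47080 = -7587/23540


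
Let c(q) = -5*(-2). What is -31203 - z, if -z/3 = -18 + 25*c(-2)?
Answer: -30507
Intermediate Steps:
c(q) = 10
z = -696 (z = -3*(-18 + 25*10) = -3*(-18 + 250) = -3*232 = -696)
-31203 - z = -31203 - 1*(-696) = -31203 + 696 = -30507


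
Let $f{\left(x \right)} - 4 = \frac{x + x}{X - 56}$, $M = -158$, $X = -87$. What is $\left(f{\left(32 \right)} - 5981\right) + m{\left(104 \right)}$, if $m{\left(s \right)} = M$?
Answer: $- \frac{877369}{143} \approx -6135.4$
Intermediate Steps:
$f{\left(x \right)} = 4 - \frac{2 x}{143}$ ($f{\left(x \right)} = 4 + \frac{x + x}{-87 - 56} = 4 + \frac{2 x}{-143} = 4 + 2 x \left(- \frac{1}{143}\right) = 4 - \frac{2 x}{143}$)
$m{\left(s \right)} = -158$
$\left(f{\left(32 \right)} - 5981\right) + m{\left(104 \right)} = \left(\left(4 - \frac{64}{143}\right) - 5981\right) - 158 = \left(\left(4 - \frac{64}{143}\right) + \left(-8992 + 3011\right)\right) - 158 = \left(\frac{508}{143} - 5981\right) - 158 = - \frac{854775}{143} - 158 = - \frac{877369}{143}$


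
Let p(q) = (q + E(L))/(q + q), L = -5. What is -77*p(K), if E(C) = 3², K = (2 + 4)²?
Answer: -385/8 ≈ -48.125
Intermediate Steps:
K = 36 (K = 6² = 36)
E(C) = 9
p(q) = (9 + q)/(2*q) (p(q) = (q + 9)/(q + q) = (9 + q)/((2*q)) = (9 + q)*(1/(2*q)) = (9 + q)/(2*q))
-77*p(K) = -77*(9 + 36)/(2*36) = -77*45/(2*36) = -77*5/8 = -385/8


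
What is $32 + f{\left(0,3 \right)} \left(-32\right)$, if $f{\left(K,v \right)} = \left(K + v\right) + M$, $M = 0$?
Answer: $-64$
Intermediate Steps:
$f{\left(K,v \right)} = K + v$ ($f{\left(K,v \right)} = \left(K + v\right) + 0 = K + v$)
$32 + f{\left(0,3 \right)} \left(-32\right) = 32 + \left(0 + 3\right) \left(-32\right) = 32 + 3 \left(-32\right) = 32 - 96 = -64$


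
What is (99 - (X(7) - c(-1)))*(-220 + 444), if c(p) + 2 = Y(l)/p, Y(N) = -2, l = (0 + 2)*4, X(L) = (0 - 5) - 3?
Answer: 23968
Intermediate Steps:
X(L) = -8 (X(L) = -5 - 3 = -8)
l = 8 (l = 2*4 = 8)
c(p) = -2 - 2/p
(99 - (X(7) - c(-1)))*(-220 + 444) = (99 - (-8 - (-2 - 2/(-1))))*(-220 + 444) = (99 - (-8 - (-2 - 2*(-1))))*224 = (99 - (-8 - (-2 + 2)))*224 = (99 - (-8 - 1*0))*224 = (99 - (-8 + 0))*224 = (99 - 1*(-8))*224 = (99 + 8)*224 = 107*224 = 23968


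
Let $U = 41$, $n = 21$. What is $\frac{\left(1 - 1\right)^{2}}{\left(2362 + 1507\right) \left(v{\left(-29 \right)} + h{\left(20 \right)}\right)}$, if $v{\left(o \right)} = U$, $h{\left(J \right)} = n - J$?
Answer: $0$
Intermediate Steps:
$h{\left(J \right)} = 21 - J$
$v{\left(o \right)} = 41$
$\frac{\left(1 - 1\right)^{2}}{\left(2362 + 1507\right) \left(v{\left(-29 \right)} + h{\left(20 \right)}\right)} = \frac{\left(1 - 1\right)^{2}}{\left(2362 + 1507\right) \left(41 + \left(21 - 20\right)\right)} = \frac{0^{2}}{3869 \left(41 + \left(21 - 20\right)\right)} = \frac{0}{3869 \left(41 + 1\right)} = \frac{0}{3869 \cdot 42} = \frac{0}{162498} = 0 \cdot \frac{1}{162498} = 0$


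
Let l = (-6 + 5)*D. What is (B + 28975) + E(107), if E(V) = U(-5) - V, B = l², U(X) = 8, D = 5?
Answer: 28901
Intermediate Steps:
l = -5 (l = (-6 + 5)*5 = -1*5 = -5)
B = 25 (B = (-5)² = 25)
E(V) = 8 - V
(B + 28975) + E(107) = (25 + 28975) + (8 - 1*107) = 29000 + (8 - 107) = 29000 - 99 = 28901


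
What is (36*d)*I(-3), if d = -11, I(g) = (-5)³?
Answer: 49500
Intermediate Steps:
I(g) = -125
(36*d)*I(-3) = (36*(-11))*(-125) = -396*(-125) = 49500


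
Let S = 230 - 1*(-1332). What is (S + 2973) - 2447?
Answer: 2088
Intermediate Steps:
S = 1562 (S = 230 + 1332 = 1562)
(S + 2973) - 2447 = (1562 + 2973) - 2447 = 4535 - 2447 = 2088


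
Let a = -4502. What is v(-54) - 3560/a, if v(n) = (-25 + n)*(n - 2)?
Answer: 9960204/2251 ≈ 4424.8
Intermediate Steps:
v(n) = (-25 + n)*(-2 + n)
v(-54) - 3560/a = (50 + (-54)**2 - 27*(-54)) - 3560/(-4502) = (50 + 2916 + 1458) - 3560*(-1/4502) = 4424 + 1780/2251 = 9960204/2251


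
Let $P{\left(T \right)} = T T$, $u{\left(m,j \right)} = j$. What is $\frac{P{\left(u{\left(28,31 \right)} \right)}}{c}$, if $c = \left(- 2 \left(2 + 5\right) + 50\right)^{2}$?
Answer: $\frac{961}{1296} \approx 0.74151$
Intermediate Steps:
$P{\left(T \right)} = T^{2}$
$c = 1296$ ($c = \left(\left(-2\right) 7 + 50\right)^{2} = \left(-14 + 50\right)^{2} = 36^{2} = 1296$)
$\frac{P{\left(u{\left(28,31 \right)} \right)}}{c} = \frac{31^{2}}{1296} = 961 \cdot \frac{1}{1296} = \frac{961}{1296}$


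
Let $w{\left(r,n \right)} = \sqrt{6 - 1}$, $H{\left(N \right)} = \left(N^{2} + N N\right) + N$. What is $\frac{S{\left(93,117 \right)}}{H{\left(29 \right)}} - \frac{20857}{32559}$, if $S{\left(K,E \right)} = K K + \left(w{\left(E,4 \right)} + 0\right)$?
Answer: $\frac{245916464}{55708449} + \frac{\sqrt{5}}{1711} \approx 4.4157$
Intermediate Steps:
$H{\left(N \right)} = N + 2 N^{2}$ ($H{\left(N \right)} = \left(N^{2} + N^{2}\right) + N = 2 N^{2} + N = N + 2 N^{2}$)
$w{\left(r,n \right)} = \sqrt{5}$
$S{\left(K,E \right)} = \sqrt{5} + K^{2}$ ($S{\left(K,E \right)} = K K + \left(\sqrt{5} + 0\right) = K^{2} + \sqrt{5} = \sqrt{5} + K^{2}$)
$\frac{S{\left(93,117 \right)}}{H{\left(29 \right)}} - \frac{20857}{32559} = \frac{\sqrt{5} + 93^{2}}{29 \left(1 + 2 \cdot 29\right)} - \frac{20857}{32559} = \frac{\sqrt{5} + 8649}{29 \left(1 + 58\right)} - \frac{20857}{32559} = \frac{8649 + \sqrt{5}}{29 \cdot 59} - \frac{20857}{32559} = \frac{8649 + \sqrt{5}}{1711} - \frac{20857}{32559} = \left(8649 + \sqrt{5}\right) \frac{1}{1711} - \frac{20857}{32559} = \left(\frac{8649}{1711} + \frac{\sqrt{5}}{1711}\right) - \frac{20857}{32559} = \frac{245916464}{55708449} + \frac{\sqrt{5}}{1711}$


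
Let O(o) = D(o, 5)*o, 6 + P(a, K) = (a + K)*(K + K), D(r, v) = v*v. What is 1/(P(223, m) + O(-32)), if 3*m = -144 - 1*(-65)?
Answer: -9/100474 ≈ -8.9575e-5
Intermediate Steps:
D(r, v) = v**2
m = -79/3 (m = (-144 - 1*(-65))/3 = (-144 + 65)/3 = (1/3)*(-79) = -79/3 ≈ -26.333)
P(a, K) = -6 + 2*K*(K + a) (P(a, K) = -6 + (a + K)*(K + K) = -6 + (K + a)*(2*K) = -6 + 2*K*(K + a))
O(o) = 25*o (O(o) = 5**2*o = 25*o)
1/(P(223, m) + O(-32)) = 1/((-6 + 2*(-79/3)**2 + 2*(-79/3)*223) + 25*(-32)) = 1/((-6 + 2*(6241/9) - 35234/3) - 800) = 1/((-6 + 12482/9 - 35234/3) - 800) = 1/(-93274/9 - 800) = 1/(-100474/9) = -9/100474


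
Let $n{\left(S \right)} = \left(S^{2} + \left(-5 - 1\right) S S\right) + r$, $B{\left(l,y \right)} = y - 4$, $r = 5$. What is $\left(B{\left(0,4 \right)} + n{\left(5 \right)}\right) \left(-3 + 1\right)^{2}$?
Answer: $-480$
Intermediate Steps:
$B{\left(l,y \right)} = -4 + y$ ($B{\left(l,y \right)} = y - 4 = -4 + y$)
$n{\left(S \right)} = 5 - 5 S^{2}$ ($n{\left(S \right)} = \left(S^{2} + \left(-5 - 1\right) S S\right) + 5 = \left(S^{2} + - 6 S S\right) + 5 = \left(S^{2} - 6 S^{2}\right) + 5 = - 5 S^{2} + 5 = 5 - 5 S^{2}$)
$\left(B{\left(0,4 \right)} + n{\left(5 \right)}\right) \left(-3 + 1\right)^{2} = \left(\left(-4 + 4\right) + \left(5 - 5 \cdot 5^{2}\right)\right) \left(-3 + 1\right)^{2} = \left(0 + \left(5 - 125\right)\right) \left(-2\right)^{2} = \left(0 + \left(5 - 125\right)\right) 4 = \left(0 - 120\right) 4 = \left(-120\right) 4 = -480$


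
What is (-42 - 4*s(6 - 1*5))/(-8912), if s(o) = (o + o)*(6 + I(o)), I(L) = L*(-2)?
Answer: 37/4456 ≈ 0.0083034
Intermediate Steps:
I(L) = -2*L
s(o) = 2*o*(6 - 2*o) (s(o) = (o + o)*(6 - 2*o) = (2*o)*(6 - 2*o) = 2*o*(6 - 2*o))
(-42 - 4*s(6 - 1*5))/(-8912) = (-42 - 16*(6 - 1*5)*(3 - (6 - 1*5)))/(-8912) = (-42 - 16*(6 - 5)*(3 - (6 - 5)))*(-1/8912) = (-42 - 16*(3 - 1*1))*(-1/8912) = (-42 - 16*(3 - 1))*(-1/8912) = (-42 - 16*2)*(-1/8912) = (-42 - 4*8)*(-1/8912) = (-42 - 32)*(-1/8912) = -74*(-1/8912) = 37/4456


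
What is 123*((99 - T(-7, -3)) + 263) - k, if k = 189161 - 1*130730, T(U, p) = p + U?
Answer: -12675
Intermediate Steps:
T(U, p) = U + p
k = 58431 (k = 189161 - 130730 = 58431)
123*((99 - T(-7, -3)) + 263) - k = 123*((99 - (-7 - 3)) + 263) - 1*58431 = 123*((99 - 1*(-10)) + 263) - 58431 = 123*((99 + 10) + 263) - 58431 = 123*(109 + 263) - 58431 = 123*372 - 58431 = 45756 - 58431 = -12675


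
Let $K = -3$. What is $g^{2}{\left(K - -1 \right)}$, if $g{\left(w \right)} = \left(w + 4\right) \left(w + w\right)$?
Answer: $64$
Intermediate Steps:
$g{\left(w \right)} = 2 w \left(4 + w\right)$ ($g{\left(w \right)} = \left(4 + w\right) 2 w = 2 w \left(4 + w\right)$)
$g^{2}{\left(K - -1 \right)} = \left(2 \left(-3 - -1\right) \left(4 - 2\right)\right)^{2} = \left(2 \left(-3 + 1\right) \left(4 + \left(-3 + 1\right)\right)\right)^{2} = \left(2 \left(-2\right) \left(4 - 2\right)\right)^{2} = \left(2 \left(-2\right) 2\right)^{2} = \left(-8\right)^{2} = 64$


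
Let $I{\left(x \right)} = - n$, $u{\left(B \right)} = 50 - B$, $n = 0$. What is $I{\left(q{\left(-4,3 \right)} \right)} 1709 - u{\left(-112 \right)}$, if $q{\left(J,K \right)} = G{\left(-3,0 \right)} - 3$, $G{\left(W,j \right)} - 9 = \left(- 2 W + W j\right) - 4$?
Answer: $-162$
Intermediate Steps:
$G{\left(W,j \right)} = 5 - 2 W + W j$ ($G{\left(W,j \right)} = 9 - \left(4 + 2 W - W j\right) = 5 - 2 W + W j$)
$q{\left(J,K \right)} = 8$ ($q{\left(J,K \right)} = \left(5 - -6 - 0\right) - 3 = \left(5 + 6 + 0\right) - 3 = 11 - 3 = 8$)
$I{\left(x \right)} = 0$ ($I{\left(x \right)} = \left(-1\right) 0 = 0$)
$I{\left(q{\left(-4,3 \right)} \right)} 1709 - u{\left(-112 \right)} = 0 \cdot 1709 - \left(50 - -112\right) = 0 - \left(50 + 112\right) = 0 - 162 = -162$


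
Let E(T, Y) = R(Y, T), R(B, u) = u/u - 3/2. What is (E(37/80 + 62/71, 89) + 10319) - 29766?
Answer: -38895/2 ≈ -19448.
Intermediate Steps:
R(B, u) = -½ (R(B, u) = 1 - 3*½ = 1 - 3/2 = -½)
E(T, Y) = -½
(E(37/80 + 62/71, 89) + 10319) - 29766 = (-½ + 10319) - 29766 = 20637/2 - 29766 = -38895/2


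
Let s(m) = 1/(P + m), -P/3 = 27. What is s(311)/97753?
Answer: 1/22483190 ≈ 4.4478e-8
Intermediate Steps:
P = -81 (P = -3*27 = -81)
s(m) = 1/(-81 + m)
s(311)/97753 = 1/((-81 + 311)*97753) = (1/97753)/230 = (1/230)*(1/97753) = 1/22483190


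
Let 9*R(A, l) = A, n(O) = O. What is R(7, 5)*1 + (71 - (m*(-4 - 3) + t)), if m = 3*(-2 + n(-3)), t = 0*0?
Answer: -299/9 ≈ -33.222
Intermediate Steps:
t = 0
R(A, l) = A/9
m = -15 (m = 3*(-2 - 3) = 3*(-5) = -15)
R(7, 5)*1 + (71 - (m*(-4 - 3) + t)) = ((1/9)*7)*1 + (71 - (-15*(-4 - 3) + 0)) = (7/9)*1 + (71 - (-15*(-7) + 0)) = 7/9 + (71 - (105 + 0)) = 7/9 + (71 - 1*105) = 7/9 + (71 - 105) = 7/9 - 34 = -299/9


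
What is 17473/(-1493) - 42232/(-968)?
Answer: 5767314/180653 ≈ 31.925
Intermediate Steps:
17473/(-1493) - 42232/(-968) = 17473*(-1/1493) - 42232*(-1/968) = -17473/1493 + 5279/121 = 5767314/180653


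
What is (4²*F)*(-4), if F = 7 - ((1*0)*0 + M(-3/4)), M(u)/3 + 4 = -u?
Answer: -1072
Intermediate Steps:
M(u) = -12 - 3*u (M(u) = -12 + 3*(-u) = -12 - 3*u)
F = 67/4 (F = 7 - ((1*0)*0 + (-12 - (-9)/4)) = 7 - (0*0 + (-12 - (-9)/4)) = 7 - (0 + (-12 - 3*(-¾))) = 7 - (0 + (-12 + 9/4)) = 7 - (0 - 39/4) = 7 - (-39)/4 = 7 - 1*(-39/4) = 7 + 39/4 = 67/4 ≈ 16.750)
(4²*F)*(-4) = (4²*(67/4))*(-4) = (16*(67/4))*(-4) = 268*(-4) = -1072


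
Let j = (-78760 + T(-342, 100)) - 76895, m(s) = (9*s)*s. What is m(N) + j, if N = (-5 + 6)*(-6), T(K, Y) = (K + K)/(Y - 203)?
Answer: -15998409/103 ≈ -1.5532e+5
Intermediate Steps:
T(K, Y) = 2*K/(-203 + Y) (T(K, Y) = (2*K)/(-203 + Y) = 2*K/(-203 + Y))
N = -6 (N = 1*(-6) = -6)
m(s) = 9*s**2
j = -16031781/103 (j = (-78760 + 2*(-342)/(-203 + 100)) - 76895 = (-78760 + 2*(-342)/(-103)) - 76895 = (-78760 + 2*(-342)*(-1/103)) - 76895 = (-78760 + 684/103) - 76895 = -8111596/103 - 76895 = -16031781/103 ≈ -1.5565e+5)
m(N) + j = 9*(-6)**2 - 16031781/103 = 9*36 - 16031781/103 = 324 - 16031781/103 = -15998409/103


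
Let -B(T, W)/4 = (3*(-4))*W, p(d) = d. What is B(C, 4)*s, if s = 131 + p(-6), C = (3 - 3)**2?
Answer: 24000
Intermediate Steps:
C = 0 (C = 0**2 = 0)
B(T, W) = 48*W (B(T, W) = -4*3*(-4)*W = -(-48)*W = 48*W)
s = 125 (s = 131 - 6 = 125)
B(C, 4)*s = (48*4)*125 = 192*125 = 24000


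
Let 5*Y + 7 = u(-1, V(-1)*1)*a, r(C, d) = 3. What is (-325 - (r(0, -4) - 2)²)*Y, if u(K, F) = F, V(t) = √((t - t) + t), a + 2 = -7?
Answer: 2282/5 + 2934*I/5 ≈ 456.4 + 586.8*I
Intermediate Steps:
a = -9 (a = -2 - 7 = -9)
V(t) = √t (V(t) = √(0 + t) = √t)
Y = -7/5 - 9*I/5 (Y = -7/5 + ((√(-1)*1)*(-9))/5 = -7/5 + ((I*1)*(-9))/5 = -7/5 + (I*(-9))/5 = -7/5 + (-9*I)/5 = -7/5 - 9*I/5 ≈ -1.4 - 1.8*I)
(-325 - (r(0, -4) - 2)²)*Y = (-325 - (3 - 2)²)*(-7/5 - 9*I/5) = (-325 - 1*1²)*(-7/5 - 9*I/5) = (-325 - 1*1)*(-7/5 - 9*I/5) = (-325 - 1)*(-7/5 - 9*I/5) = -326*(-7/5 - 9*I/5) = 2282/5 + 2934*I/5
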